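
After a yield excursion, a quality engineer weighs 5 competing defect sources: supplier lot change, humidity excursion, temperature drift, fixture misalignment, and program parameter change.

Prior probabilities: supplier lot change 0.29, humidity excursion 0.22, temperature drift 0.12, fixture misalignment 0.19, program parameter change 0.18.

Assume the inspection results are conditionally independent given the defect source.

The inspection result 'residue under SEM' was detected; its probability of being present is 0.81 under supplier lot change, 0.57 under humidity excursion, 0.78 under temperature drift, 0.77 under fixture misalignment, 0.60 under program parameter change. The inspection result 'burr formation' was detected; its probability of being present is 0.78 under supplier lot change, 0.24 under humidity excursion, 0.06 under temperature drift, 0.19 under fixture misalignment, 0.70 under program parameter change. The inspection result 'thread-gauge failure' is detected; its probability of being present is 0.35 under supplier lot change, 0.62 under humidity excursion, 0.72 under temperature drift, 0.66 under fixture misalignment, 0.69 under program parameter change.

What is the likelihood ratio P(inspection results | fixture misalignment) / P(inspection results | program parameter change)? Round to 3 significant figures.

The Bayes factor is the ratio of the joint likelihoods of the inspection result pattern under the two hypotheses.
  fixture misalignment: 0.77 × 0.19 × 0.66 = 0.096558
  program parameter change: 0.60 × 0.70 × 0.69 = 0.2898
Bayes factor = 0.096558 / 0.2898 ≈ 0.333

0.333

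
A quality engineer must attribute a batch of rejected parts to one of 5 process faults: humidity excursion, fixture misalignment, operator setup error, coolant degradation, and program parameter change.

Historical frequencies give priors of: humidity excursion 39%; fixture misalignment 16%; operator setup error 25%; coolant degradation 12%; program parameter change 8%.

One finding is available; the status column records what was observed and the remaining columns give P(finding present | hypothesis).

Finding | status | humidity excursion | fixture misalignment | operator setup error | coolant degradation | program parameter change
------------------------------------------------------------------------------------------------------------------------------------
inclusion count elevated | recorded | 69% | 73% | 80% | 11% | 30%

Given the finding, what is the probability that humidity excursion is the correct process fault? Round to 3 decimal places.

0.432

For each hypothesis, the unnormalized posterior weight is prior × likelihood:
  humidity excursion: 0.39 × 0.69 = 0.2691
  fixture misalignment: 0.16 × 0.73 = 0.1168
  operator setup error: 0.25 × 0.80 = 0.2
  coolant degradation: 0.12 × 0.11 = 0.0132
  program parameter change: 0.08 × 0.30 = 0.024
The unnormalized weights sum to 0.6231.
P(humidity excursion | evidence) = 0.2691 / 0.6231 ≈ 0.432.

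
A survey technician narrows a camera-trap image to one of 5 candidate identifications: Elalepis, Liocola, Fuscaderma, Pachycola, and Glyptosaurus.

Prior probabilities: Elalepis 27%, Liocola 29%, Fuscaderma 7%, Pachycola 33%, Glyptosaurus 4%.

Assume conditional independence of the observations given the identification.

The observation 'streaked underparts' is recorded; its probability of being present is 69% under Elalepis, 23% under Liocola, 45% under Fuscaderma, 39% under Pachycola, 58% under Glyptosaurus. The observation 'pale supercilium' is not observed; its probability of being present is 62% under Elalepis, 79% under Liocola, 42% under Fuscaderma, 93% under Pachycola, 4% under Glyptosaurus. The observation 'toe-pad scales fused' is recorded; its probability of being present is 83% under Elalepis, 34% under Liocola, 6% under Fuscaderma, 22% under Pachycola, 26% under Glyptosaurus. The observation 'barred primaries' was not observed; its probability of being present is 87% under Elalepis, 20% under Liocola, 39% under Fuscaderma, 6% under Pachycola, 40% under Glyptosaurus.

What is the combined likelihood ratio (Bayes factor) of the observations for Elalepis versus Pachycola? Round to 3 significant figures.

Joint likelihood of the evidence pattern under each hypothesis (using 1 − P(present | H) for each absent observation):
  Elalepis: 0.69 × (1 − 0.62) × 0.83 × (1 − 0.87) = 0.028291
  Pachycola: 0.39 × (1 − 0.93) × 0.22 × (1 − 0.06) = 0.0056456
Bayes factor = 0.028291 / 0.0056456 ≈ 5.01

5.01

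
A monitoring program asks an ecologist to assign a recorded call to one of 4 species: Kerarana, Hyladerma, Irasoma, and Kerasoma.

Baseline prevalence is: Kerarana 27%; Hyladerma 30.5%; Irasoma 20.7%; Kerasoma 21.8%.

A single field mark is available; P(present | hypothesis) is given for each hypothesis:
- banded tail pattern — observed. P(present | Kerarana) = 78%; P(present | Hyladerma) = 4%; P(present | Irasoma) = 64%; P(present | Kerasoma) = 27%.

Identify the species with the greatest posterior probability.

By Bayes' rule, the unnormalized weight for each hypothesis is prior × likelihood:
  Kerarana: 0.270 × 0.78 = 0.2106
  Hyladerma: 0.305 × 0.04 = 0.0122
  Irasoma: 0.207 × 0.64 = 0.13248
  Kerasoma: 0.218 × 0.27 = 0.05886
The unnormalized weights sum to 0.41414.
P(Kerarana | evidence) ≈ 0.2106 / 0.41414 ≈ 0.509
P(Hyladerma | evidence) ≈ 0.0122 / 0.41414 ≈ 0.029
P(Irasoma | evidence) ≈ 0.13248 / 0.41414 ≈ 0.320
P(Kerasoma | evidence) ≈ 0.05886 / 0.41414 ≈ 0.142
The largest is 0.509, so Kerarana is most probable.

Kerarana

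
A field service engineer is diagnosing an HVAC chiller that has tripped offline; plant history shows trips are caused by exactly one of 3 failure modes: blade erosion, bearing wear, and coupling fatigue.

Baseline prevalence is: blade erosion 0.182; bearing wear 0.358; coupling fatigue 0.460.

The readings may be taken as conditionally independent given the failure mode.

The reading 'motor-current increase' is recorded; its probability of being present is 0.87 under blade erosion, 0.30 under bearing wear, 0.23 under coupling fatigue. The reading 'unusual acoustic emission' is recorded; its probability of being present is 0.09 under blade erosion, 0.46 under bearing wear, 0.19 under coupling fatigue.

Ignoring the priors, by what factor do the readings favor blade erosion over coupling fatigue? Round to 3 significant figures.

1.79

Take the product of per-reading likelihoods under each hypothesis, then divide.
  blade erosion: 0.87 × 0.09 = 0.0783
  coupling fatigue: 0.23 × 0.19 = 0.0437
Bayes factor = 0.0783 / 0.0437 ≈ 1.79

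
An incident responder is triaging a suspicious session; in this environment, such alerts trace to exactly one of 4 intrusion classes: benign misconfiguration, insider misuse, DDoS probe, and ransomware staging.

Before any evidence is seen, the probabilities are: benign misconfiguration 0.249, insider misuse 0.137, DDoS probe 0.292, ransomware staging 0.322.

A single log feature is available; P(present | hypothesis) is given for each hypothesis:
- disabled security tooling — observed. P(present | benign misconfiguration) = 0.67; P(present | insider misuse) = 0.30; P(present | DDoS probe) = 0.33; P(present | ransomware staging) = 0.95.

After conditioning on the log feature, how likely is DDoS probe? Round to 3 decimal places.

0.158

Multiply each prior by the likelihood of the log feature:
  benign misconfiguration: 0.249 × 0.67 = 0.16683
  insider misuse: 0.137 × 0.30 = 0.0411
  DDoS probe: 0.292 × 0.33 = 0.09636
  ransomware staging: 0.322 × 0.95 = 0.3059
Normalizing constant Z = 0.16683 + 0.0411 + 0.09636 + 0.3059 = 0.61019.
P(DDoS probe | evidence) = 0.09636 / 0.61019 ≈ 0.158.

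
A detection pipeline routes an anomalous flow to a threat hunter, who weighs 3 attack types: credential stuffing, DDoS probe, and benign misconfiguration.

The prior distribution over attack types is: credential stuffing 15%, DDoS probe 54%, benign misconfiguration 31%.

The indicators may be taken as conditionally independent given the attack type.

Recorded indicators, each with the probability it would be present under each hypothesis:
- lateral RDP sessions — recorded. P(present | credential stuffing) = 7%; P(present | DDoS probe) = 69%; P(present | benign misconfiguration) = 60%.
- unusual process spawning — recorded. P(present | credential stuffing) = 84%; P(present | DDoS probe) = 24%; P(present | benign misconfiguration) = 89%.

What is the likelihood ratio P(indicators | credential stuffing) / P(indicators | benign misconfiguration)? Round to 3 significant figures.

0.110

Take the product of per-indicator likelihoods under each hypothesis, then divide.
  credential stuffing: 0.07 × 0.84 = 0.0588
  benign misconfiguration: 0.60 × 0.89 = 0.534
Bayes factor = 0.0588 / 0.534 ≈ 0.110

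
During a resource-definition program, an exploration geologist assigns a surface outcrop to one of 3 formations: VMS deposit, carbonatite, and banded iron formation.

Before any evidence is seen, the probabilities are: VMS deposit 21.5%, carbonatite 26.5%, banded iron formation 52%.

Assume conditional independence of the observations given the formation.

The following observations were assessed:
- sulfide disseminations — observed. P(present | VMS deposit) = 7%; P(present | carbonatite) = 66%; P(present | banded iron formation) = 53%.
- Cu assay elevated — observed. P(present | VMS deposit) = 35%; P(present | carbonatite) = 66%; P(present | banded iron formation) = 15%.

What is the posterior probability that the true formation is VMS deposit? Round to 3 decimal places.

0.033

Multiply each prior by the joint likelihood of the evidence pattern:
  VMS deposit: 0.215 × 0.07 × 0.35 = 0.0052675
  carbonatite: 0.265 × 0.66 × 0.66 = 0.11543
  banded iron formation: 0.520 × 0.53 × 0.15 = 0.04134
The unnormalized weights sum to 0.16204.
P(VMS deposit | evidence) = 0.0052675 / 0.16204 ≈ 0.033.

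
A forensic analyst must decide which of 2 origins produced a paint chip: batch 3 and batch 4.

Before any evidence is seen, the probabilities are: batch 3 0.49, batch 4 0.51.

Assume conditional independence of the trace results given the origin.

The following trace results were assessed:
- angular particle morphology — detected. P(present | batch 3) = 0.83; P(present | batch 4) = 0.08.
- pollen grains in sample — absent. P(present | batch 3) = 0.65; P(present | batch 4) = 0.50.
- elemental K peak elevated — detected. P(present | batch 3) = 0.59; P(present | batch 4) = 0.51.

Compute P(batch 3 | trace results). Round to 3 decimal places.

0.890

Multiply each prior by the joint likelihood of the trace result pattern (using 1 − P(present | H) for each absent trace result):
  batch 3: 0.49 × 0.83 × (1 − 0.65) × 0.59 = 0.083984
  batch 4: 0.51 × 0.08 × (1 − 0.50) × 0.51 = 0.010404
The unnormalized weights sum to 0.094388.
P(batch 3 | evidence) = 0.083984 / 0.094388 ≈ 0.890.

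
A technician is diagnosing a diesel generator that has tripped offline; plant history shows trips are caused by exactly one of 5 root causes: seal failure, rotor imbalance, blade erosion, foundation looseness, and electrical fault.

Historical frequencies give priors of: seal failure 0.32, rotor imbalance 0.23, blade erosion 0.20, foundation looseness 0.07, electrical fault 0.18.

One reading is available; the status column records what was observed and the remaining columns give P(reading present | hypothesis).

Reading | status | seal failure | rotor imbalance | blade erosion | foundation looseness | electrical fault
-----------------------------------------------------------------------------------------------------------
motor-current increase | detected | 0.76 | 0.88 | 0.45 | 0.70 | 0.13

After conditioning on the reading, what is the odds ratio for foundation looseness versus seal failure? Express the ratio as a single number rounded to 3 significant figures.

The normalizing constant cancels in an odds ratio, so compute prior × likelihood for the two hypotheses only:
  foundation looseness: 0.07 × 0.70 = 0.049
  seal failure: 0.32 × 0.76 = 0.2432
Posterior odds = 0.049 / 0.2432 ≈ 0.201.

0.201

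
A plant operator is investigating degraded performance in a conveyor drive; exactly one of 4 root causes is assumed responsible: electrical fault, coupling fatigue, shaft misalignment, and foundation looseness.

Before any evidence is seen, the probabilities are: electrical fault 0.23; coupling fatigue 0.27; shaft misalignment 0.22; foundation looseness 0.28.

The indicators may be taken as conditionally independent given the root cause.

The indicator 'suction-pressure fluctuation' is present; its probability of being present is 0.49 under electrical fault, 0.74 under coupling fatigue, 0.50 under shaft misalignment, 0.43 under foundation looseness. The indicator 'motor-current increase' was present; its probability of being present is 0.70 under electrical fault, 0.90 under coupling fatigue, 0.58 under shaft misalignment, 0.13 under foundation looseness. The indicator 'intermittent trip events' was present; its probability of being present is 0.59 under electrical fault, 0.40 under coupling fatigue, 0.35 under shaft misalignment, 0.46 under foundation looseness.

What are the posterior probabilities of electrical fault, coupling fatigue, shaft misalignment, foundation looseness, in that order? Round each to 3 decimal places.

0.314, 0.486, 0.151, 0.049

Multiply each prior by the joint likelihood of the indicator pattern:
  electrical fault: 0.23 × 0.49 × 0.70 × 0.59 = 0.046545
  coupling fatigue: 0.27 × 0.74 × 0.90 × 0.40 = 0.071928
  shaft misalignment: 0.22 × 0.50 × 0.58 × 0.35 = 0.02233
  foundation looseness: 0.28 × 0.43 × 0.13 × 0.46 = 0.0071999
The unnormalized weights sum to 0.148.
P(electrical fault | evidence) = 0.046545 / 0.148 ≈ 0.314
P(coupling fatigue | evidence) = 0.071928 / 0.148 ≈ 0.486
P(shaft misalignment | evidence) = 0.02233 / 0.148 ≈ 0.151
P(foundation looseness | evidence) = 0.0071999 / 0.148 ≈ 0.049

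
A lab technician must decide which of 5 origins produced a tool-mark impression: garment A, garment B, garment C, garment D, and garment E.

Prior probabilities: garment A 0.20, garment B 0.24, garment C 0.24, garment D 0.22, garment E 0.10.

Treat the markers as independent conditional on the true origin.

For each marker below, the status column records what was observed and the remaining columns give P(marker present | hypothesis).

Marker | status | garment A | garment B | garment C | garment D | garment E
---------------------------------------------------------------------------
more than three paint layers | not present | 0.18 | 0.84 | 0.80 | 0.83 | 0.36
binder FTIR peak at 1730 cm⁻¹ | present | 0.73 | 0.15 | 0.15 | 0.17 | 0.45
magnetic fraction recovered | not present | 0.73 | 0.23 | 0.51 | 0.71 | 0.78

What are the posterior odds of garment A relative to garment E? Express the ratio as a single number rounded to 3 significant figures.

The normalizing constant cancels in an odds ratio, so compute prior × likelihood for the two hypotheses only (using 1 − P(present | H) for each absent marker):
  garment A: 0.20 × (1 − 0.18) × 0.73 × (1 − 0.73) = 0.032324
  garment E: 0.10 × (1 − 0.36) × 0.45 × (1 − 0.78) = 0.006336
Odds(garment A : garment E) = 0.032324 / 0.006336 ≈ 5.10.

5.10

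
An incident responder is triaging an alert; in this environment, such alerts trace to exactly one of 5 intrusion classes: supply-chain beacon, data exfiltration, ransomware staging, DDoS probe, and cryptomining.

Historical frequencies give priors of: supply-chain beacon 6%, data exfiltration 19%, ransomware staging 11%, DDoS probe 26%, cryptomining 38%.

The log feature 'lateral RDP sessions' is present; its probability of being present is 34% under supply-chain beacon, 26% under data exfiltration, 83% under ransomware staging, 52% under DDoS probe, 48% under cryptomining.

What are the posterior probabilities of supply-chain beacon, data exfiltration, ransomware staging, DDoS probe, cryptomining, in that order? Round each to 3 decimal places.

0.043, 0.103, 0.191, 0.282, 0.381

For each hypothesis, the unnormalized posterior weight is prior × likelihood:
  supply-chain beacon: 0.06 × 0.34 = 0.0204
  data exfiltration: 0.19 × 0.26 = 0.0494
  ransomware staging: 0.11 × 0.83 = 0.0913
  DDoS probe: 0.26 × 0.52 = 0.1352
  cryptomining: 0.38 × 0.48 = 0.1824
Normalizing constant Z = 0.0204 + 0.0494 + 0.0913 + 0.1352 + 0.1824 = 0.4787.
P(supply-chain beacon | evidence) = 0.0204 / 0.4787 ≈ 0.043
P(data exfiltration | evidence) = 0.0494 / 0.4787 ≈ 0.103
P(ransomware staging | evidence) = 0.0913 / 0.4787 ≈ 0.191
P(DDoS probe | evidence) = 0.1352 / 0.4787 ≈ 0.282
P(cryptomining | evidence) = 0.1824 / 0.4787 ≈ 0.381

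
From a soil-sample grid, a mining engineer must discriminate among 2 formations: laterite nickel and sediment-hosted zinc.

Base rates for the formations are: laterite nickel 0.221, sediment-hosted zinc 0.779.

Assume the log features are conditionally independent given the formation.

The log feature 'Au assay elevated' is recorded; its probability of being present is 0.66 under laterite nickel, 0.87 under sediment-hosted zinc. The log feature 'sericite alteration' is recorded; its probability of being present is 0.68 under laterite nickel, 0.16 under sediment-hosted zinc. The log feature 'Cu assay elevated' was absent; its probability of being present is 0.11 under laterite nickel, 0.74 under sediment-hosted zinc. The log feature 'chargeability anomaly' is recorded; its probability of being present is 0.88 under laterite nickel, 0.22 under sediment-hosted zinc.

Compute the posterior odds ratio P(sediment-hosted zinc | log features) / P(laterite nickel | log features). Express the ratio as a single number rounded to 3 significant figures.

0.0798

The normalizing constant cancels in an odds ratio, so compute prior × likelihood for the two hypotheses only (using 1 − P(present | H) for each absent log feature):
  sediment-hosted zinc: 0.779 × 0.87 × 0.16 × (1 − 0.74) × 0.22 = 0.0062026
  laterite nickel: 0.221 × 0.66 × 0.68 × (1 − 0.11) × 0.88 = 0.077682
Posterior odds = 0.0062026 / 0.077682 ≈ 0.0798.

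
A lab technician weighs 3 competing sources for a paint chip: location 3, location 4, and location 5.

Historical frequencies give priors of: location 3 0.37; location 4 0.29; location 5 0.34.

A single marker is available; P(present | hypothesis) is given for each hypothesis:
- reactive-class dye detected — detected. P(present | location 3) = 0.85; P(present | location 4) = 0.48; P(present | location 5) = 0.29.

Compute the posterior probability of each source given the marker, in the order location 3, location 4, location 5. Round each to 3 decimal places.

0.569, 0.252, 0.179

By Bayes' rule, the unnormalized weight for each hypothesis is prior × likelihood:
  location 3: 0.37 × 0.85 = 0.3145
  location 4: 0.29 × 0.48 = 0.1392
  location 5: 0.34 × 0.29 = 0.0986
Marginal likelihood of the evidence = 0.5523.
P(location 3 | evidence) = 0.3145 / 0.5523 ≈ 0.569
P(location 4 | evidence) = 0.1392 / 0.5523 ≈ 0.252
P(location 5 | evidence) = 0.0986 / 0.5523 ≈ 0.179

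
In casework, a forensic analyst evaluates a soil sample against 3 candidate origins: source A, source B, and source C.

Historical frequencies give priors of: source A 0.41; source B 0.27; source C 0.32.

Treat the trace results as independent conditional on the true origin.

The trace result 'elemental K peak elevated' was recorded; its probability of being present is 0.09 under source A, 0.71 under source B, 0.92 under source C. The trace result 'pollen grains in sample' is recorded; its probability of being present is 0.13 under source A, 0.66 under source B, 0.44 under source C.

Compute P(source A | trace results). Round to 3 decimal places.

0.018

Multiply each prior by the joint likelihood of the trace result pattern:
  source A: 0.41 × 0.09 × 0.13 = 0.004797
  source B: 0.27 × 0.71 × 0.66 = 0.12652
  source C: 0.32 × 0.92 × 0.44 = 0.12954
Normalizing constant Z = 0.004797 + 0.12652 + 0.12954 = 0.26086.
P(source A | evidence) = 0.004797 / 0.26086 ≈ 0.018.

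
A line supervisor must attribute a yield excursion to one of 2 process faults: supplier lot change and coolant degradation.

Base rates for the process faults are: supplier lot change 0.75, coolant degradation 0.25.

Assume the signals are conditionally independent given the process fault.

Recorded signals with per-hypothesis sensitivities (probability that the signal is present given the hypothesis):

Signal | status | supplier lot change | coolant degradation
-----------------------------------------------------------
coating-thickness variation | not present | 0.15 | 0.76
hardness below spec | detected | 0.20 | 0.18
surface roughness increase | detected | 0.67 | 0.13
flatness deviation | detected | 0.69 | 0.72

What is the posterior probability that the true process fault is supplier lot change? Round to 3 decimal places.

For each hypothesis, the unnormalized posterior weight is prior × product of the signal likelihoods (using 1 − P(present | H) for each absent signal):
  supplier lot change: 0.75 × (1 − 0.15) × 0.20 × 0.67 × 0.69 = 0.058943
  coolant degradation: 0.25 × (1 − 0.76) × 0.18 × 0.13 × 0.72 = 0.0010109
The unnormalized weights sum to 0.059954.
P(supplier lot change | evidence) = 0.058943 / 0.059954 ≈ 0.983.

0.983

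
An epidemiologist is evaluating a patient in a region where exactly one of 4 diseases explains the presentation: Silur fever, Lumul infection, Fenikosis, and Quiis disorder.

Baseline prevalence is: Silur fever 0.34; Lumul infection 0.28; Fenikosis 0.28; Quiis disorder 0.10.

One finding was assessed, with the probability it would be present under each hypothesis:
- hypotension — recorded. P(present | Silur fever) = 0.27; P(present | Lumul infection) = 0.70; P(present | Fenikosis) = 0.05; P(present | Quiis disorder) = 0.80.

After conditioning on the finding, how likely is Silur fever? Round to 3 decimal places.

By Bayes' rule, the unnormalized weight for each hypothesis is prior × likelihood:
  Silur fever: 0.34 × 0.27 = 0.0918
  Lumul infection: 0.28 × 0.70 = 0.196
  Fenikosis: 0.28 × 0.05 = 0.014
  Quiis disorder: 0.10 × 0.80 = 0.08
Normalizing constant Z = 0.0918 + 0.196 + 0.014 + 0.08 = 0.3818.
P(Silur fever | evidence) = 0.0918 / 0.3818 ≈ 0.240.

0.240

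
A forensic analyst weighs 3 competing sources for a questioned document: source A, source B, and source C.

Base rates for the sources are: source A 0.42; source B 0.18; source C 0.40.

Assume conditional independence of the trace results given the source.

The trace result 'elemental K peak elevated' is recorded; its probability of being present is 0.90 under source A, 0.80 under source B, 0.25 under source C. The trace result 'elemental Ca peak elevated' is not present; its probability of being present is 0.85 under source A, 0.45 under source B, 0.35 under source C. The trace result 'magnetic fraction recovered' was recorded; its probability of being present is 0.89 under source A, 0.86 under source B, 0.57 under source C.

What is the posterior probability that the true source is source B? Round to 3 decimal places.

By Bayes' rule with conditional independence, the unnormalized weight for each hypothesis is prior × ∏ likelihoods (using 1 − P(present | H) for each absent trace result):
  source A: 0.42 × 0.90 × (1 − 0.85) × 0.89 = 0.050463
  source B: 0.18 × 0.80 × (1 − 0.45) × 0.86 = 0.068112
  source C: 0.40 × 0.25 × (1 − 0.35) × 0.57 = 0.03705
The unnormalized weights sum to 0.15563.
P(source B | evidence) = 0.068112 / 0.15563 ≈ 0.438.

0.438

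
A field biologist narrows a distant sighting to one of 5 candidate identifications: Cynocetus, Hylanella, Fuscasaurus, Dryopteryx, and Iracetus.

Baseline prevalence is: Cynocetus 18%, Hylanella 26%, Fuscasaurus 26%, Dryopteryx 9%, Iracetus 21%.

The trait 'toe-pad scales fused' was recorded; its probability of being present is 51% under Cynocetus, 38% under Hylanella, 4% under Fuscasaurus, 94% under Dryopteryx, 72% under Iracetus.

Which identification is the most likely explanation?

For each hypothesis, the unnormalized posterior weight is prior × likelihood:
  Cynocetus: 0.18 × 0.51 = 0.0918
  Hylanella: 0.26 × 0.38 = 0.0988
  Fuscasaurus: 0.26 × 0.04 = 0.0104
  Dryopteryx: 0.09 × 0.94 = 0.0846
  Iracetus: 0.21 × 0.72 = 0.1512
Normalizing constant Z = 0.0918 + 0.0988 + 0.0104 + 0.0846 + 0.1512 = 0.4368.
P(Cynocetus | evidence) ≈ 0.0918 / 0.4368 ≈ 0.210
P(Hylanella | evidence) ≈ 0.0988 / 0.4368 ≈ 0.226
P(Fuscasaurus | evidence) ≈ 0.0104 / 0.4368 ≈ 0.024
P(Dryopteryx | evidence) ≈ 0.0846 / 0.4368 ≈ 0.194
P(Iracetus | evidence) ≈ 0.1512 / 0.4368 ≈ 0.346
The largest is 0.346, so Iracetus is most probable.

Iracetus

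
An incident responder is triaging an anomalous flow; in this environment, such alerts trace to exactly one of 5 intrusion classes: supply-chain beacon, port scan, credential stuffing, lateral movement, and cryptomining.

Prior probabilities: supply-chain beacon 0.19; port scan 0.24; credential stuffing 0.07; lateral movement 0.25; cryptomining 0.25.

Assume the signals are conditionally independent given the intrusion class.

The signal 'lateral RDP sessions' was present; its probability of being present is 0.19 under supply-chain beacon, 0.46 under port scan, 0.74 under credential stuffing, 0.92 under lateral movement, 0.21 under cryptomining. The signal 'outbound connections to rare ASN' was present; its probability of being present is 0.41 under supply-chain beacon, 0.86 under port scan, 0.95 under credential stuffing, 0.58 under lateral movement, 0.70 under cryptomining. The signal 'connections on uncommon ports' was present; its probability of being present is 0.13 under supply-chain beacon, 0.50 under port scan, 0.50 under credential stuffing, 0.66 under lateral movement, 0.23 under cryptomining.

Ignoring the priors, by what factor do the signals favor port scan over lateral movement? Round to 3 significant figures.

0.562

The Bayes factor is the ratio of the joint likelihoods of the signal pattern under the two hypotheses.
  port scan: 0.46 × 0.86 × 0.50 = 0.1978
  lateral movement: 0.92 × 0.58 × 0.66 = 0.35218
Bayes factor = 0.1978 / 0.35218 ≈ 0.562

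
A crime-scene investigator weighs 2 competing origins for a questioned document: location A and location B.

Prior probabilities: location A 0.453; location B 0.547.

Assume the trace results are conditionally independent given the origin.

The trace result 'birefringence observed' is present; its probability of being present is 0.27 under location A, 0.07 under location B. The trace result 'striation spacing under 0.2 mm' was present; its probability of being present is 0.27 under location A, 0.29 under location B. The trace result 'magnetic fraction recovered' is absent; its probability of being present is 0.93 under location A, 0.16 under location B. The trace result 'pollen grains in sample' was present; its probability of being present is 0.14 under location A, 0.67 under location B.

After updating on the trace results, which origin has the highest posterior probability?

location B

By Bayes' rule with conditional independence, the unnormalized weight for each hypothesis is prior × ∏ likelihoods (using 1 − P(present | H) for each absent trace result):
  location A: 0.453 × 0.27 × 0.27 × (1 − 0.93) × 0.14 = 0.00032363
  location B: 0.547 × 0.07 × 0.29 × (1 − 0.16) × 0.67 = 0.0062494
Marginal likelihood of the evidence = 0.006573.
P(location A | evidence) ≈ 0.00032363 / 0.006573 ≈ 0.049
P(location B | evidence) ≈ 0.0062494 / 0.006573 ≈ 0.951
The largest is 0.951, so location B is most probable.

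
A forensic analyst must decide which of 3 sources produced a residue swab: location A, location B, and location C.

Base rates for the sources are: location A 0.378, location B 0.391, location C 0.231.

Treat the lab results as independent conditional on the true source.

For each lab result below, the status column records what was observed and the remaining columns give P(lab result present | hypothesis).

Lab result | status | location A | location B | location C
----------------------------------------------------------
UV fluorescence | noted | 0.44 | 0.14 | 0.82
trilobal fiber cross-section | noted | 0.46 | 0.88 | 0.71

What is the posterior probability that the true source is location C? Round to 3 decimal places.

0.519

By Bayes' rule with conditional independence, the unnormalized weight for each hypothesis is prior × ∏ likelihoods:
  location A: 0.378 × 0.44 × 0.46 = 0.076507
  location B: 0.391 × 0.14 × 0.88 = 0.048171
  location C: 0.231 × 0.82 × 0.71 = 0.13449
Normalizing constant Z = 0.076507 + 0.048171 + 0.13449 = 0.25917.
P(location C | evidence) = 0.13449 / 0.25917 ≈ 0.519.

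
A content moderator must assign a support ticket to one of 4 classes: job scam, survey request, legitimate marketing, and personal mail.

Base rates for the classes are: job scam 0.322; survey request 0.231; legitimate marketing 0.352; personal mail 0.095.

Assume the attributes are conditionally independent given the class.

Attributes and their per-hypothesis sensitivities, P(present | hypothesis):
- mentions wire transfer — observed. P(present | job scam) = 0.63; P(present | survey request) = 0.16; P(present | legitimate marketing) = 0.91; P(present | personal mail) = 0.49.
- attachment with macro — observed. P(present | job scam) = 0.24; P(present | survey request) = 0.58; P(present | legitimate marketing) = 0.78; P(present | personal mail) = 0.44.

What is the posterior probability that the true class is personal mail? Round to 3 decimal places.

0.060

Multiply each prior by the joint likelihood of the attribute pattern:
  job scam: 0.322 × 0.63 × 0.24 = 0.048686
  survey request: 0.231 × 0.16 × 0.58 = 0.021437
  legitimate marketing: 0.352 × 0.91 × 0.78 = 0.24985
  personal mail: 0.095 × 0.49 × 0.44 = 0.020482
Normalizing constant Z = 0.048686 + 0.021437 + 0.24985 + 0.020482 = 0.34045.
P(personal mail | evidence) = 0.020482 / 0.34045 ≈ 0.060.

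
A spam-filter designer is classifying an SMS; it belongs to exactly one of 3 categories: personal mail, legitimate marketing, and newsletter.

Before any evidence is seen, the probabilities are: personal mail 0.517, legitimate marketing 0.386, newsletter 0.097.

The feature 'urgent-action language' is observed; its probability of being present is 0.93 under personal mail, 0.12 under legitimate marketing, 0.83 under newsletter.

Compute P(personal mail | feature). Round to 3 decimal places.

Multiply each prior by the likelihood of the feature:
  personal mail: 0.517 × 0.93 = 0.48081
  legitimate marketing: 0.386 × 0.12 = 0.04632
  newsletter: 0.097 × 0.83 = 0.08051
Normalizing constant Z = 0.48081 + 0.04632 + 0.08051 = 0.60764.
P(personal mail | evidence) = 0.48081 / 0.60764 ≈ 0.791.

0.791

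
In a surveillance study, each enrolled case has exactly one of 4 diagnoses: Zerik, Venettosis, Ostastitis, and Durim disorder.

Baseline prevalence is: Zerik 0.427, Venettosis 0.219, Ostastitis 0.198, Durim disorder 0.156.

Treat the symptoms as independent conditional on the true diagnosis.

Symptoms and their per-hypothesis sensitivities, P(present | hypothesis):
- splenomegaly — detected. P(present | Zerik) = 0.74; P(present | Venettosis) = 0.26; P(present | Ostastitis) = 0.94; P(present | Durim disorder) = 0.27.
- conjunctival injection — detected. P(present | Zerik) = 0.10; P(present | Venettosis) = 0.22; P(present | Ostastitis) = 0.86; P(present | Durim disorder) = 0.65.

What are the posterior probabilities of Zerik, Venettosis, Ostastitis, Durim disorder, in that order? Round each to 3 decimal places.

Multiply each prior by the joint likelihood of the symptom pattern:
  Zerik: 0.427 × 0.74 × 0.10 = 0.031598
  Venettosis: 0.219 × 0.26 × 0.22 = 0.012527
  Ostastitis: 0.198 × 0.94 × 0.86 = 0.16006
  Durim disorder: 0.156 × 0.27 × 0.65 = 0.027378
The unnormalized weights sum to 0.23157.
P(Zerik | evidence) = 0.031598 / 0.23157 ≈ 0.136
P(Venettosis | evidence) = 0.012527 / 0.23157 ≈ 0.054
P(Ostastitis | evidence) = 0.16006 / 0.23157 ≈ 0.691
P(Durim disorder | evidence) = 0.027378 / 0.23157 ≈ 0.118

0.136, 0.054, 0.691, 0.118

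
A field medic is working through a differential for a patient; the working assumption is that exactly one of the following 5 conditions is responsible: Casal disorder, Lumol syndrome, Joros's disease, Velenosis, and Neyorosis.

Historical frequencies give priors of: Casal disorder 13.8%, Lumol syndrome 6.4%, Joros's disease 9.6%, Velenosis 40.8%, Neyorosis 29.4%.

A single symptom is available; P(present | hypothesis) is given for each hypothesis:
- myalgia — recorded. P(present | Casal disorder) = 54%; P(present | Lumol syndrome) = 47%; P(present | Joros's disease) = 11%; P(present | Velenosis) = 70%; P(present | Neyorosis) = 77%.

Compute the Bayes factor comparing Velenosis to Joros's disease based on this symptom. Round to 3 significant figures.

6.36

Likelihood of this symptom under each hypothesis:
  Velenosis: 0.7
  Joros's disease: 0.11
Bayes factor = 0.7 / 0.11 ≈ 6.36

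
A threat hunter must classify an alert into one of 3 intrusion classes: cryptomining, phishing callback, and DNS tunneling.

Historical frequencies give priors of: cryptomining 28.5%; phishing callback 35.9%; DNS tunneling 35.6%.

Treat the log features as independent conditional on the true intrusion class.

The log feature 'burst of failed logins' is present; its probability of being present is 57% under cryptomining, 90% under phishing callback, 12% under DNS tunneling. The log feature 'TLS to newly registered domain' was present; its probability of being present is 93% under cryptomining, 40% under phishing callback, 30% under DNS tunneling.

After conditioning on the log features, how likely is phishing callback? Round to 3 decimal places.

0.441

By Bayes' rule with conditional independence, the unnormalized weight for each hypothesis is prior × ∏ likelihoods:
  cryptomining: 0.285 × 0.57 × 0.93 = 0.15108
  phishing callback: 0.359 × 0.90 × 0.40 = 0.12924
  DNS tunneling: 0.356 × 0.12 × 0.30 = 0.012816
The unnormalized weights sum to 0.29313.
P(phishing callback | evidence) = 0.12924 / 0.29313 ≈ 0.441.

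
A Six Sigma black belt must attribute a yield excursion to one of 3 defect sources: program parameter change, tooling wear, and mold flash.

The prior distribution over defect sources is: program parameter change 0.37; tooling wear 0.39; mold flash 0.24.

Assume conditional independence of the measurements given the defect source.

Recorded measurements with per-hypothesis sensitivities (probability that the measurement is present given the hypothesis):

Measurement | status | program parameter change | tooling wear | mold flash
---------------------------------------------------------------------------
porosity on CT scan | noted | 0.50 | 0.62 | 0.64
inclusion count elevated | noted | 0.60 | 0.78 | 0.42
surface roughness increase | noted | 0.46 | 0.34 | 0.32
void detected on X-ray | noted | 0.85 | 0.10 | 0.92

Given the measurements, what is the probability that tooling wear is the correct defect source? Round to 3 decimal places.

0.093

By Bayes' rule with conditional independence, the unnormalized weight for each hypothesis is prior × ∏ likelihoods:
  program parameter change: 0.37 × 0.50 × 0.60 × 0.46 × 0.85 = 0.043401
  tooling wear: 0.39 × 0.62 × 0.78 × 0.34 × 0.10 = 0.0064125
  mold flash: 0.24 × 0.64 × 0.42 × 0.32 × 0.92 = 0.018992
The unnormalized weights sum to 0.068806.
P(tooling wear | evidence) = 0.0064125 / 0.068806 ≈ 0.093.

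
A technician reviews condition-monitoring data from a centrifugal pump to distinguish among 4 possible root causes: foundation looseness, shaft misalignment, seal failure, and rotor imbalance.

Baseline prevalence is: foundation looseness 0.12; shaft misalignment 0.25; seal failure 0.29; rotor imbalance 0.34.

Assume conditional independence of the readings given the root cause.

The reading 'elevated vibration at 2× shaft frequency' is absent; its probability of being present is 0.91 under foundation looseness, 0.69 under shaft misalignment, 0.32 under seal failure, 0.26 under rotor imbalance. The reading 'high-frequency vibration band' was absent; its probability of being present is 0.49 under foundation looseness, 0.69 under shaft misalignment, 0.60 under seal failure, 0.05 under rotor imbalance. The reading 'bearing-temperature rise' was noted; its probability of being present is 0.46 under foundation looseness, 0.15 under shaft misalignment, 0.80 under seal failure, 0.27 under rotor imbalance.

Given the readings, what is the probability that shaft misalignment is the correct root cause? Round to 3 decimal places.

By Bayes' rule with conditional independence, the unnormalized weight for each hypothesis is prior × ∏ likelihoods (using 1 − P(present | H) for each absent reading):
  foundation looseness: 0.12 × (1 − 0.91) × (1 − 0.49) × 0.46 = 0.0025337
  shaft misalignment: 0.25 × (1 − 0.69) × (1 − 0.69) × 0.15 = 0.0036038
  seal failure: 0.29 × (1 − 0.32) × (1 − 0.60) × 0.80 = 0.063104
  rotor imbalance: 0.34 × (1 − 0.26) × (1 − 0.05) × 0.27 = 0.064535
Normalizing constant Z = 0.0025337 + 0.0036038 + 0.063104 + 0.064535 = 0.13378.
P(shaft misalignment | evidence) = 0.0036038 / 0.13378 ≈ 0.027.

0.027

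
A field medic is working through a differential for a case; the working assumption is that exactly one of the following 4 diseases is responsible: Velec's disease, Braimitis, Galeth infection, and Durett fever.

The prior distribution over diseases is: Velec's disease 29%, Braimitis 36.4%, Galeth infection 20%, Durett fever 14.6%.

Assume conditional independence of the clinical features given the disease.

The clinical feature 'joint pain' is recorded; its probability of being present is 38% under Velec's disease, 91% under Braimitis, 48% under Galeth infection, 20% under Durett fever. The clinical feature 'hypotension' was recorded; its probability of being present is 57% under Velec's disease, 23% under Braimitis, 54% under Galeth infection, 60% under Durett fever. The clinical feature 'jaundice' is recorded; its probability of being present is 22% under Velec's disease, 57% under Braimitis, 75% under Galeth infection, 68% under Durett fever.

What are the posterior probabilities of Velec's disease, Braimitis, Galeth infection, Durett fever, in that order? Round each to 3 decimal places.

Multiply each prior by the joint likelihood of the clinical feature pattern:
  Velec's disease: 0.290 × 0.38 × 0.57 × 0.22 = 0.013819
  Braimitis: 0.364 × 0.91 × 0.23 × 0.57 = 0.043426
  Galeth infection: 0.200 × 0.48 × 0.54 × 0.75 = 0.03888
  Durett fever: 0.146 × 0.20 × 0.60 × 0.68 = 0.011914
The unnormalized weights sum to 0.10804.
P(Velec's disease | evidence) = 0.013819 / 0.10804 ≈ 0.128
P(Braimitis | evidence) = 0.043426 / 0.10804 ≈ 0.402
P(Galeth infection | evidence) = 0.03888 / 0.10804 ≈ 0.360
P(Durett fever | evidence) = 0.011914 / 0.10804 ≈ 0.110

0.128, 0.402, 0.360, 0.110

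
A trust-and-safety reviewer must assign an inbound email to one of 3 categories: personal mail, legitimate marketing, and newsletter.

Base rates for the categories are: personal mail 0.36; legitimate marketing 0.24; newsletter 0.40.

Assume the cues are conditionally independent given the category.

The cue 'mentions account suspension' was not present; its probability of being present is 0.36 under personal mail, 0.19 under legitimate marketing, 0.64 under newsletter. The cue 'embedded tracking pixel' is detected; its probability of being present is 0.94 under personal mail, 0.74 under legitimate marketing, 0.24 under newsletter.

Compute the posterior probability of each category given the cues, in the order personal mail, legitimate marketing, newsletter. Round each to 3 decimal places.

For each hypothesis, the unnormalized posterior weight is prior × product of the cue likelihoods (using 1 − P(present | H) for each absent cue):
  personal mail: 0.36 × (1 − 0.36) × 0.94 = 0.21658
  legitimate marketing: 0.24 × (1 − 0.19) × 0.74 = 0.14386
  newsletter: 0.40 × (1 − 0.64) × 0.24 = 0.03456
The unnormalized weights sum to 0.39499.
P(personal mail | evidence) = 0.21658 / 0.39499 ≈ 0.548
P(legitimate marketing | evidence) = 0.14386 / 0.39499 ≈ 0.364
P(newsletter | evidence) = 0.03456 / 0.39499 ≈ 0.087

0.548, 0.364, 0.087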